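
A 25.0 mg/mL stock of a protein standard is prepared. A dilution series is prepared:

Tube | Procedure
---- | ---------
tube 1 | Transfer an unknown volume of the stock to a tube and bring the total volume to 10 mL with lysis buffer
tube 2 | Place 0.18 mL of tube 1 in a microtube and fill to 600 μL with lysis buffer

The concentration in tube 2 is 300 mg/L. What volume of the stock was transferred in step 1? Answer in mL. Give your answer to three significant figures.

Step 1: v brought to 10 mL → factor = 10 mL/v
Step 2: 0.18 mL brought to 600 μL → factor 0.6/0.18 = 3.3333
Product of known-step factors = 3.3333
Overall factor = 25.0 mg/mL / (300 mg/L) = 83.333
Step-1 factor = 83.333 / 3.3333 = 25
v = 10 mL / 25 = 0.400 mL

0.400 mL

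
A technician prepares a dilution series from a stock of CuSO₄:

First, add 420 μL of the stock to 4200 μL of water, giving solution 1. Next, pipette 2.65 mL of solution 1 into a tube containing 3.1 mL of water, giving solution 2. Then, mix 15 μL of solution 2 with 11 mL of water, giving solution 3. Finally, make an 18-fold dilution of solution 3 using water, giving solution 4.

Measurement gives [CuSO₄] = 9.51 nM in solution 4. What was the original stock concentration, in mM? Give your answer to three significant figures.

3.00 mM

Step 1: 420 μL + 4200 μL = 4620 μL total → factor 4620/420 = 11
Step 2: 2.65 mL + 3.1 mL = 5.75 mL total → factor 5.75/2.65 = 2.1698
Step 3: 15 μL + 11 mL = 11015 μL total → factor 11015/15 = 734.33
Step 4: 18-fold → factor 18
Overall dilution factor = 11 × 2.1698 × 734.33 × 18 = 3.1549 × 10^5
Stock = 9.51 nM × 3.1549 × 10^5 = 3.000 × 10^6 nM = 3.00 mM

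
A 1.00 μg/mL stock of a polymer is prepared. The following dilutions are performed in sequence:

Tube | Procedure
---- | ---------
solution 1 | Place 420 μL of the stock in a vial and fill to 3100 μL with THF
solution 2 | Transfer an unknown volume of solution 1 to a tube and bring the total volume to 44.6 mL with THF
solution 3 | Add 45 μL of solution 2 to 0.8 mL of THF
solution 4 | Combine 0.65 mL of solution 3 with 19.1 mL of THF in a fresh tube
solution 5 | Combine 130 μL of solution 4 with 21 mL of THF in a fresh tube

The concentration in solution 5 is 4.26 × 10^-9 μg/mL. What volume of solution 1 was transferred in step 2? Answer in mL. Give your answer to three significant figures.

Step 1: 420 μL brought to 3100 μL → factor 3100/420 = 7.381
Step 2: v brought to 44.6 mL → factor = 44.6 mL/v
Step 3: 45 μL + 0.8 mL = 845 μL total → factor 845/45 = 18.778
Step 4: 0.65 mL + 19.1 mL = 19.75 mL total → factor 19.75/0.65 = 30.385
Step 5: 130 μL + 21 mL = 21130 μL total → factor 21130/130 = 162.54
Product of known-step factors = 6.8449 × 10^5
Overall factor = 1.00 μg/mL / (4.26 × 10^-9 μg/mL) = 2.3474 × 10^8
Step-2 factor = 2.3474 × 10^8 / 6.8449 × 10^5 = 342.94
v = 44.6 mL / 342.94 = 0.130 mL

0.130 mL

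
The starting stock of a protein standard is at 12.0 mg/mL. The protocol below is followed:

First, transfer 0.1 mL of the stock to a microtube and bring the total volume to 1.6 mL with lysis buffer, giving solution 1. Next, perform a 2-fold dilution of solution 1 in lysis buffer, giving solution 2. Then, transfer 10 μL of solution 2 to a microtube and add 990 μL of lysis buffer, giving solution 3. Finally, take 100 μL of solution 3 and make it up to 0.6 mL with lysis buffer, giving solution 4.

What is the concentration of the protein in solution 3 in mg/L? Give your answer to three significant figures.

3.75 mg/L

Step 1: 0.1 mL brought to 1.6 mL → factor 1.6/0.1 = 16
Step 2: 2-fold → factor 2
Step 3: 10 μL + 990 μL = 1000 μL total → factor 1000/10 = 100
Dilution factor through solution 3 = 16 × 2 × 100 = 3200
[solution 3] = 12.0 mg/mL / 3200 = 0.003750 mg/mL = 3.75 mg/L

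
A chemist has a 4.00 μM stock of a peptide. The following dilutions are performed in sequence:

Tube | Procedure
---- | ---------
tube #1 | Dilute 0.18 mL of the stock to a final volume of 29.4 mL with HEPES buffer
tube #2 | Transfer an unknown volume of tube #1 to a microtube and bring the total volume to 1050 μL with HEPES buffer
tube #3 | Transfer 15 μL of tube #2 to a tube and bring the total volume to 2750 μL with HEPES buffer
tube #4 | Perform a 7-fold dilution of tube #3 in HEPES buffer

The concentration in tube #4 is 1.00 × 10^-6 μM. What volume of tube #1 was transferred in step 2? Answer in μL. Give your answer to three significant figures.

Step 1: 0.18 mL brought to 29.4 mL → factor 29.4/0.18 = 163.33
Step 2: v brought to 1050 μL → factor = 1050 μL/v
Step 3: 15 μL brought to 2750 μL → factor 2750/15 = 183.33
Step 4: 7-fold → factor 7
Product of known-step factors = 2.0961 × 10^5
Overall factor = 4.00 μM / (1.00 × 10^-6 μM) = 4 × 10^6
Step-2 factor = 4 × 10^6 / 2.0961 × 10^5 = 19.083
v = 1050 μL / 19.083 = 55.0 μL

55.0 μL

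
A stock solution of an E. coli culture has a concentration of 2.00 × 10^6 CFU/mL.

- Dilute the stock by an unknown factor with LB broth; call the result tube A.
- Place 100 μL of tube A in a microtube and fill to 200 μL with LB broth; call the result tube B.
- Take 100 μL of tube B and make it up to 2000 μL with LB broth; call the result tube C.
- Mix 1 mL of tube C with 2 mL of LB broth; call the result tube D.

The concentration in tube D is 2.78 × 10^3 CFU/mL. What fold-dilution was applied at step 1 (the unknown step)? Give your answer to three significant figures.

Step 1: unknown factor x
Step 2: 100 μL brought to 200 μL → factor 200/100 = 2
Step 3: 100 μL brought to 2000 μL → factor 2000/100 = 20
Step 4: 1 mL + 2 mL = 3 mL total → factor 3/1 = 3
Product of known-step factors = 120
Overall factor = 2.00 × 10^6 CFU/mL / (2.78 × 10^3 CFU/mL) = 719.42
x = 719.42 / 120 = 6.00

6.00-fold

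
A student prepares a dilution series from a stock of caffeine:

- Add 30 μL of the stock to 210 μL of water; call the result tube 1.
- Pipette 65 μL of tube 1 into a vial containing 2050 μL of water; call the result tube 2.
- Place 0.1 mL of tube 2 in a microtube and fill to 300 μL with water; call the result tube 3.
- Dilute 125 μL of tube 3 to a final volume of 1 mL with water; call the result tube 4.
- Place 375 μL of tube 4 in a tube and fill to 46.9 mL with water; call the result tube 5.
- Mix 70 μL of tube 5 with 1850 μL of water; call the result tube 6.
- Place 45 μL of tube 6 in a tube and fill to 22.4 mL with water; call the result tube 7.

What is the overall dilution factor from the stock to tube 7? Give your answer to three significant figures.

1.07 × 10^10

Step 1: 30 μL + 210 μL = 240 μL total → factor 240/30 = 8
Step 2: 65 μL + 2050 μL = 2115 μL total → factor 2115/65 = 32.538
Step 3: 0.1 mL brought to 300 μL → factor 0.3/0.1 = 3
Step 4: 125 μL brought to 1 mL → factor 1000/125 = 8
Step 5: 375 μL brought to 46.9 mL → factor 46900/375 = 125.07
Step 6: 70 μL + 1850 μL = 1920 μL total → factor 1920/70 = 27.429
Step 7: 45 μL brought to 22.4 mL → factor 22400/45 = 497.78
Overall dilution factor = 8 × 32.538 × 3 × 8 × 125.07 × 27.429 × 497.78 = 1.0668 × 10^10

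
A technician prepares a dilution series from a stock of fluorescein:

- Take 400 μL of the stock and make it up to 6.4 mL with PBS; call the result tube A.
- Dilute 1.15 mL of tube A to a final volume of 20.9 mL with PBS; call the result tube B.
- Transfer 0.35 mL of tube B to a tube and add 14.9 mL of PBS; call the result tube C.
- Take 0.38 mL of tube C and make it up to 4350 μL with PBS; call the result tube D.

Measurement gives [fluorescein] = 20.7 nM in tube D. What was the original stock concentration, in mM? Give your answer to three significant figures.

Step 1: 400 μL brought to 6.4 mL → factor 6400/400 = 16
Step 2: 1.15 mL brought to 20.9 mL → factor 20.9/1.15 = 18.174
Step 3: 0.35 mL + 14.9 mL = 15.25 mL total → factor 15.25/0.35 = 43.571
Step 4: 0.38 mL brought to 4350 μL → factor 4.35/0.38 = 11.447
Overall dilution factor = 16 × 18.174 × 43.571 × 11.447 = 1.4504 × 10^5
Stock = 20.7 nM × 1.4504 × 10^5 = 3.002 × 10^6 nM = 3.00 mM

3.00 mM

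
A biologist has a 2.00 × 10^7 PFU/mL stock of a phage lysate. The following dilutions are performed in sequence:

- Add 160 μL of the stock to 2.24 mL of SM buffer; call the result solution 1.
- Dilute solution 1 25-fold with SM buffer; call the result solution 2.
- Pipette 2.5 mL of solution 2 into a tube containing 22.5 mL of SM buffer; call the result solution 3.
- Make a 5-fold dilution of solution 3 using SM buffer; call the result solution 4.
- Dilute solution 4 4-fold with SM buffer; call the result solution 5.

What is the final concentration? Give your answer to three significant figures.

Step 1: 160 μL + 2.24 mL = 2400 μL total → factor 2400/160 = 15
Step 2: 25-fold → factor 25
Step 3: 2.5 mL + 22.5 mL = 25 mL total → factor 25/2.5 = 10
Step 4: 5-fold → factor 5
Step 5: 4-fold → factor 4
Overall dilution factor = 15 × 25 × 10 × 5 × 4 = 75000
Final = 2.00 × 10^7 PFU/mL / 75000 = 267 PFU/mL

267 PFU/mL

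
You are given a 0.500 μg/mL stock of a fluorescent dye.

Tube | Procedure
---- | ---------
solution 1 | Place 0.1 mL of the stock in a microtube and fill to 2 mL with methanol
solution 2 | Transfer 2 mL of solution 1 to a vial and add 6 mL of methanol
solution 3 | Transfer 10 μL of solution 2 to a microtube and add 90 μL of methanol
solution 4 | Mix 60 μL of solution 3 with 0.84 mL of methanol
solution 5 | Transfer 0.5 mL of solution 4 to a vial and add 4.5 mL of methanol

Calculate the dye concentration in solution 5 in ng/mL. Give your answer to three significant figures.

0.00417 ng/mL

Step 1: 0.1 mL brought to 2 mL → factor 2/0.1 = 20
Step 2: 2 mL + 6 mL = 8 mL total → factor 8/2 = 4
Step 3: 10 μL + 90 μL = 100 μL total → factor 100/10 = 10
Step 4: 60 μL + 0.84 mL = 900 μL total → factor 900/60 = 15
Step 5: 0.5 mL + 4.5 mL = 5 mL total → factor 5/0.5 = 10
Dilution factor through solution 5 = 20 × 4 × 10 × 15 × 10 = 1.2 × 10^5
[solution 5] = 0.500 μg/mL / 1.2 × 10^5 = 4.167 × 10^-6 μg/mL = 0.00417 ng/mL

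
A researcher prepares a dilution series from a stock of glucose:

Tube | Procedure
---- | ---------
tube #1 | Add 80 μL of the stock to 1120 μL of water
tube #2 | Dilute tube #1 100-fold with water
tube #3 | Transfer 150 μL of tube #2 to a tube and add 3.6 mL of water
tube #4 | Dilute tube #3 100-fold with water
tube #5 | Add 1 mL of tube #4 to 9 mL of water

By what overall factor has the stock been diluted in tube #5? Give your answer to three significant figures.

Step 1: 80 μL + 1120 μL = 1200 μL total → factor 1200/80 = 15
Step 2: 100-fold → factor 100
Step 3: 150 μL + 3.6 mL = 3750 μL total → factor 3750/150 = 25
Step 4: 100-fold → factor 100
Step 5: 1 mL + 9 mL = 10 mL total → factor 10/1 = 10
Overall dilution factor = 15 × 100 × 25 × 100 × 10 = 3.75 × 10^7

3.75 × 10^7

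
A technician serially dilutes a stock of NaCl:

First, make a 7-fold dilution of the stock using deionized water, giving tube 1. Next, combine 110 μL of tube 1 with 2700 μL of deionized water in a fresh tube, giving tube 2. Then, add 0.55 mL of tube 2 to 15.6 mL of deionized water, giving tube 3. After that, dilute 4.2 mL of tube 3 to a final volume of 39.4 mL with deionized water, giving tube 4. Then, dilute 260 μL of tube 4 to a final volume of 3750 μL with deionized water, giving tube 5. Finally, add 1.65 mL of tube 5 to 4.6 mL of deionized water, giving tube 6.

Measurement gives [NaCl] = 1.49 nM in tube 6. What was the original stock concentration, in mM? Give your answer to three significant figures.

4.01 mM

Step 1: 7-fold → factor 7
Step 2: 110 μL + 2700 μL = 2810 μL total → factor 2810/110 = 25.545
Step 3: 0.55 mL + 15.6 mL = 16.15 mL total → factor 16.15/0.55 = 29.364
Step 4: 4.2 mL brought to 39.4 mL → factor 39.4/4.2 = 9.381
Step 5: 260 μL brought to 3750 μL → factor 3750/260 = 14.423
Step 6: 1.65 mL + 4.6 mL = 6.25 mL total → factor 6.25/1.65 = 3.7879
Overall dilution factor = 7 × 25.545 × 29.364 × 9.381 × 14.423 × 3.7879 = 2.6911 × 10^6
Stock = 1.49 nM × 2.6911 × 10^6 = 4.010 × 10^6 nM = 4.01 mM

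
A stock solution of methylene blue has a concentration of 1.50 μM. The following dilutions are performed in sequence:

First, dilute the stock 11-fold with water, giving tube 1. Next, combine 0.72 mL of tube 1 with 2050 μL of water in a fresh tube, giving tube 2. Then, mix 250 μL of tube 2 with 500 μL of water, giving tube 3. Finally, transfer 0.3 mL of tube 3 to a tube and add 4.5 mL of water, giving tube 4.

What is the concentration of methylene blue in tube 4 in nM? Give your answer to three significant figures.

Step 1: 11-fold → factor 11
Step 2: 0.72 mL + 2050 μL = 2.77 mL total → factor 2.77/0.72 = 3.8472
Step 3: 250 μL + 500 μL = 750 μL total → factor 750/250 = 3
Step 4: 0.3 mL + 4.5 mL = 4.8 mL total → factor 4.8/0.3 = 16
Overall dilution factor = 11 × 3.8472 × 3 × 16 = 2031.3
Final = 1.50 μM / 2031.3 = 0.0007384 μM = 0.738 nM

0.738 nM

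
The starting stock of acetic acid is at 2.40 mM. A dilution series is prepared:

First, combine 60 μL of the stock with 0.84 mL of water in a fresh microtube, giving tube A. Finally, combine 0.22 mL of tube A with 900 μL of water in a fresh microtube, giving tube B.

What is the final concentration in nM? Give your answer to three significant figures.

Step 1: 60 μL + 0.84 mL = 900 μL total → factor 900/60 = 15
Step 2: 0.22 mL + 900 μL = 1.12 mL total → factor 1.12/0.22 = 5.0909
Overall dilution factor = 15 × 5.0909 = 76.364
Final = 2.40 mM / 76.364 = 0.03143 mM = 3.14 × 10^4 nM

3.14 × 10^4 nM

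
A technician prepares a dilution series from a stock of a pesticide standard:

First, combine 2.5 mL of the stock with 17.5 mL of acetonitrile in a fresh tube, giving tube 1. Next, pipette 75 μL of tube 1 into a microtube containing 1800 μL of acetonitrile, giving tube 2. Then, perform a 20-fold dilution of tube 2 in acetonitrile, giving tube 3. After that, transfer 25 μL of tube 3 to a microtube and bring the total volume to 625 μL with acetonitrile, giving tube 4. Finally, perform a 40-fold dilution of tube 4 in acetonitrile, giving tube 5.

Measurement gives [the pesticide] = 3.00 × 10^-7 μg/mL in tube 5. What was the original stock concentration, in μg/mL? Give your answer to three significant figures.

1.20 μg/mL

Step 1: 2.5 mL + 17.5 mL = 20 mL total → factor 20/2.5 = 8
Step 2: 75 μL + 1800 μL = 1875 μL total → factor 1875/75 = 25
Step 3: 20-fold → factor 20
Step 4: 25 μL brought to 625 μL → factor 625/25 = 25
Step 5: 40-fold → factor 40
Overall dilution factor = 8 × 25 × 20 × 25 × 40 = 4 × 10^6
Stock = 3.00 × 10^-7 μg/mL × 4 × 10^6 = 1.20 μg/mL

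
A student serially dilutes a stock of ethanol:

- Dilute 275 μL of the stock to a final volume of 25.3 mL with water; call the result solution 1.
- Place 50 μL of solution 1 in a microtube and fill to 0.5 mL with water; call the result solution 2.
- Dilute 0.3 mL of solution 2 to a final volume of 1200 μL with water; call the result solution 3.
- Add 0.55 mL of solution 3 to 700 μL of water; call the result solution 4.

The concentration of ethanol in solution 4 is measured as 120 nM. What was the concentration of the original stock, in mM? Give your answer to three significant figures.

Step 1: 275 μL brought to 25.3 mL → factor 25300/275 = 92
Step 2: 50 μL brought to 0.5 mL → factor 500/50 = 10
Step 3: 0.3 mL brought to 1200 μL → factor 1.2/0.3 = 4
Step 4: 0.55 mL + 700 μL = 1.25 mL total → factor 1.25/0.55 = 2.2727
Overall dilution factor = 92 × 10 × 4 × 2.2727 = 8363.6
Stock = 120 nM × 8363.6 = 1.004 × 10^6 nM = 1.00 mM

1.00 mM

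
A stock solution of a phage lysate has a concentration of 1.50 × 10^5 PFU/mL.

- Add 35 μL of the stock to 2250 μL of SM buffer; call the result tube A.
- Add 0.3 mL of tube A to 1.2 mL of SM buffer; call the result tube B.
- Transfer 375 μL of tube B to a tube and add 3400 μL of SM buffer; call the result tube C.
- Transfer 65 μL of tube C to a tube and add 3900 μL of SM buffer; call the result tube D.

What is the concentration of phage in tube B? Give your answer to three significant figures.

Step 1: 35 μL + 2250 μL = 2285 μL total → factor 2285/35 = 65.286
Step 2: 0.3 mL + 1.2 mL = 1.5 mL total → factor 1.5/0.3 = 5
Dilution factor through tube B = 65.286 × 5 = 326.43
[tube B] = 1.50 × 10^5 PFU/mL / 326.43 = 460 PFU/mL

460 PFU/mL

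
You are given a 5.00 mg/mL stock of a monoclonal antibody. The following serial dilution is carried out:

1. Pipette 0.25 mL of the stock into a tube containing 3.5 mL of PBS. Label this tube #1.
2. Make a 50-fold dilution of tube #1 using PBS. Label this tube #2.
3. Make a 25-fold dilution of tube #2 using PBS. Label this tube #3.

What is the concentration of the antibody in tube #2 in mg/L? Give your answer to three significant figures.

Step 1: 0.25 mL + 3.5 mL = 3.75 mL total → factor 3.75/0.25 = 15
Step 2: 50-fold → factor 50
Dilution factor through tube #2 = 15 × 50 = 750
[tube #2] = 5.00 mg/mL / 750 = 0.006667 mg/mL = 6.67 mg/L

6.67 mg/L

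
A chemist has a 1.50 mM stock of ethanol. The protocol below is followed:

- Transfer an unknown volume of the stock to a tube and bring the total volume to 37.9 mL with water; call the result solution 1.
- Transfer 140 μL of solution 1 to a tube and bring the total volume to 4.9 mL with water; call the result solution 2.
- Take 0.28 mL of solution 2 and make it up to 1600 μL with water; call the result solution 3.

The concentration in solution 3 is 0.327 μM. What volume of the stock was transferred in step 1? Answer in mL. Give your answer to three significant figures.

Step 1: v brought to 37.9 mL → factor = 37.9 mL/v
Step 2: 140 μL brought to 4.9 mL → factor 4900/140 = 35
Step 3: 0.28 mL brought to 1600 μL → factor 1.6/0.28 = 5.7143
Product of known-step factors = 200
Overall factor = 1.50 mM / (0.327 μM) = 4587.2
Step-1 factor = 4587.2 / 200 = 22.936
v = 37.9 mL / 22.936 = 1.65 mL

1.65 mL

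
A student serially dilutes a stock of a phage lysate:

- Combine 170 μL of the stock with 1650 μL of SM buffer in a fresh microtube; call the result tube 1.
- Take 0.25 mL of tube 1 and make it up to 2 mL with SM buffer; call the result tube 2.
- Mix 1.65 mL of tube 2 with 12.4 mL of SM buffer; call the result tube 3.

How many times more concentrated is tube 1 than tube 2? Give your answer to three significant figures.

8.00

Step 1: 170 μL + 1650 μL = 1820 μL total → factor 1820/170 = 10.706
Step 2: 0.25 mL brought to 2 mL → factor 2/0.25 = 8
Dilution factor to tube 1 = 10.706; to tube 2 = 85.647
[tube 1]/[tube 2] = (factor to tube 2)/(factor to tube 1) = 85.647/10.706 = 8.00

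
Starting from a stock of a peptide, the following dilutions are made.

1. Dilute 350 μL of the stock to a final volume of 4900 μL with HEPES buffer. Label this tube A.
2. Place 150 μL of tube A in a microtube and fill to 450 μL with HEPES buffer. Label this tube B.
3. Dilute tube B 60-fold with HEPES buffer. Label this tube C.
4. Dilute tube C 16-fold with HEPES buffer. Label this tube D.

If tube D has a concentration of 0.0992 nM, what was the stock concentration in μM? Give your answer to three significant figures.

Step 1: 350 μL brought to 4900 μL → factor 4900/350 = 14
Step 2: 150 μL brought to 450 μL → factor 450/150 = 3
Step 3: 60-fold → factor 60
Step 4: 16-fold → factor 16
Overall dilution factor = 14 × 3 × 60 × 16 = 40320
Stock = 0.0992 nM × 40320 = 4000 nM = 4.00 μM

4.00 μM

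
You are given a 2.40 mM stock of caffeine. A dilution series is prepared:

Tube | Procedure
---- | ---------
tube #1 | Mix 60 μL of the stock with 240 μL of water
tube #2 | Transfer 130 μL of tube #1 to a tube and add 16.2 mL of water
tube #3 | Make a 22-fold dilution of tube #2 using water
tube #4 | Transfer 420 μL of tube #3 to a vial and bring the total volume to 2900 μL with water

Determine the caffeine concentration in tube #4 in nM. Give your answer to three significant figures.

Step 1: 60 μL + 240 μL = 300 μL total → factor 300/60 = 5
Step 2: 130 μL + 16.2 mL = 16330 μL total → factor 16330/130 = 125.62
Step 3: 22-fold → factor 22
Step 4: 420 μL brought to 2900 μL → factor 2900/420 = 6.9048
Overall dilution factor = 5 × 125.62 × 22 × 6.9048 = 95408
Final = 2.40 mM / 95408 = 2.516 × 10^-5 mM = 25.2 nM

25.2 nM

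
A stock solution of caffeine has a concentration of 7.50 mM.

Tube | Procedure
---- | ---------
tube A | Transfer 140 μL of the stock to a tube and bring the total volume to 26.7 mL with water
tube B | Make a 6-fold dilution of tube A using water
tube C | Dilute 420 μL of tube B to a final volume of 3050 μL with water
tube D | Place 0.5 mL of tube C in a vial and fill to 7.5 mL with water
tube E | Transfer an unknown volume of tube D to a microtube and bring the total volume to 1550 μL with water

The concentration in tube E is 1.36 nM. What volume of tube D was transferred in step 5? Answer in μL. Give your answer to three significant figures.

Step 1: 140 μL brought to 26.7 mL → factor 26700/140 = 190.71
Step 2: 6-fold → factor 6
Step 3: 420 μL brought to 3050 μL → factor 3050/420 = 7.2619
Step 4: 0.5 mL brought to 7.5 mL → factor 7.5/0.5 = 15
Step 5: v brought to 1550 μL → factor = 1550 μL/v
Product of known-step factors = 1.2465 × 10^5
Overall factor = 7.50 mM / (1.36 nM) = 5.5147 × 10^6
Step-5 factor = 5.5147 × 10^6 / 1.2465 × 10^5 = 44.243
v = 1550 μL / 44.243 = 35.0 μL

35.0 μL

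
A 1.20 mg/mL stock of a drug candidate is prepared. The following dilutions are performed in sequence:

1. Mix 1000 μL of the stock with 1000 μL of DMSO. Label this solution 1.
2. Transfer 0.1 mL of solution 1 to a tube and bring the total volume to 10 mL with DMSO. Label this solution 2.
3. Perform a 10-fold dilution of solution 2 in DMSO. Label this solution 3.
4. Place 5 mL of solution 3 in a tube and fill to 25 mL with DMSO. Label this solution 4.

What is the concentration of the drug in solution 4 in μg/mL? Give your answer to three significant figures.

0.120 μg/mL

Step 1: 1000 μL + 1000 μL = 2000 μL total → factor 2000/1000 = 2
Step 2: 0.1 mL brought to 10 mL → factor 10/0.1 = 100
Step 3: 10-fold → factor 10
Step 4: 5 mL brought to 25 mL → factor 25/5 = 5
Dilution factor through solution 4 = 2 × 100 × 10 × 5 = 10000
[solution 4] = 1.20 mg/mL / 10000 = 0.0001200 mg/mL = 0.120 μg/mL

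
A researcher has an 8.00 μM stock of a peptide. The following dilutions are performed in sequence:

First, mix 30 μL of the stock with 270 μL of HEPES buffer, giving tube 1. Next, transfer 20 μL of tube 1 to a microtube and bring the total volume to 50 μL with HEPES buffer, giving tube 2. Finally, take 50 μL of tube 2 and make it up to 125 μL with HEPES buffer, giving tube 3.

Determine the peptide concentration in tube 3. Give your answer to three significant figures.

Step 1: 30 μL + 270 μL = 300 μL total → factor 300/30 = 10
Step 2: 20 μL brought to 50 μL → factor 50/20 = 2.5
Step 3: 50 μL brought to 125 μL → factor 125/50 = 2.5
Overall dilution factor = 10 × 2.5 × 2.5 = 62.5
Final = 8.00 μM / 62.5 = 0.128 μM

0.128 μM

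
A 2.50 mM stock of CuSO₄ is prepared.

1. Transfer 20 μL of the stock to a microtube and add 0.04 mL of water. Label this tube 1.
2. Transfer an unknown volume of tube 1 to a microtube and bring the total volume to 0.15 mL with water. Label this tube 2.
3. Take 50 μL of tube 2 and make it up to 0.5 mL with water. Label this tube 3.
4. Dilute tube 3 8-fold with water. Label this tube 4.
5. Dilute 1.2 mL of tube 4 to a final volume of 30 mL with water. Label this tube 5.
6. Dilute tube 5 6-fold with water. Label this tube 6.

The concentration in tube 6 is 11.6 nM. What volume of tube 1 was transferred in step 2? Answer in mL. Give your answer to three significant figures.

Step 1: 20 μL + 0.04 mL = 60 μL total → factor 60/20 = 3
Step 2: v brought to 0.15 mL → factor = 0.15 mL/v
Step 3: 50 μL brought to 0.5 mL → factor 500/50 = 10
Step 4: 8-fold → factor 8
Step 5: 1.2 mL brought to 30 mL → factor 30/1.2 = 25
Step 6: 6-fold → factor 6
Product of known-step factors = 36000
Overall factor = 2.50 mM / (11.6 nM) = 2.1552 × 10^5
Step-2 factor = 2.1552 × 10^5 / 36000 = 5.9866
v = 0.15 mL / 5.9866 = 0.0251 mL

0.0251 mL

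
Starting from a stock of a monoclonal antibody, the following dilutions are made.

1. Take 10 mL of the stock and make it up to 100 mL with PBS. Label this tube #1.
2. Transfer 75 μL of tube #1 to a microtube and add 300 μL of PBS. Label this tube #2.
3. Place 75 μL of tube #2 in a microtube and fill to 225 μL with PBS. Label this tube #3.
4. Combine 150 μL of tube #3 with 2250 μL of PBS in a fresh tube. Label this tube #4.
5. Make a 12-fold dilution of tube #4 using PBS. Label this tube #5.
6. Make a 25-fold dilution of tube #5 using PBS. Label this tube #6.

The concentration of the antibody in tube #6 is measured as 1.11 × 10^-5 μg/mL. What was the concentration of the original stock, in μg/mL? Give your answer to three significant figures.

7.99 μg/mL

Step 1: 10 mL brought to 100 mL → factor 100/10 = 10
Step 2: 75 μL + 300 μL = 375 μL total → factor 375/75 = 5
Step 3: 75 μL brought to 225 μL → factor 225/75 = 3
Step 4: 150 μL + 2250 μL = 2400 μL total → factor 2400/150 = 16
Step 5: 12-fold → factor 12
Step 6: 25-fold → factor 25
Overall dilution factor = 10 × 5 × 3 × 16 × 12 × 25 = 7.2 × 10^5
Stock = 1.11 × 10^-5 μg/mL × 7.2 × 10^5 = 7.99 μg/mL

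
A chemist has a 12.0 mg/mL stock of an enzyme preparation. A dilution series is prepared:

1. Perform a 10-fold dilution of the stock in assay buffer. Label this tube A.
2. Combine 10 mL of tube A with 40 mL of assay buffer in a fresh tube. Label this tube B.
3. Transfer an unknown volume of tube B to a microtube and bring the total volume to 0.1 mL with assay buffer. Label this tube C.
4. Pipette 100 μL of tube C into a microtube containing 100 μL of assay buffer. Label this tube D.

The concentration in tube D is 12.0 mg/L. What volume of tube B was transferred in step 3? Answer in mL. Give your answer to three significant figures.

Step 1: 10-fold → factor 10
Step 2: 10 mL + 40 mL = 50 mL total → factor 50/10 = 5
Step 3: v brought to 0.1 mL → factor = 0.1 mL/v
Step 4: 100 μL + 100 μL = 200 μL total → factor 200/100 = 2
Product of known-step factors = 100
Overall factor = 12.0 mg/mL / (12.0 mg/L) = 1000
Step-3 factor = 1000 / 100 = 10
v = 0.1 mL / 10 = 0.0100 mL

0.0100 mL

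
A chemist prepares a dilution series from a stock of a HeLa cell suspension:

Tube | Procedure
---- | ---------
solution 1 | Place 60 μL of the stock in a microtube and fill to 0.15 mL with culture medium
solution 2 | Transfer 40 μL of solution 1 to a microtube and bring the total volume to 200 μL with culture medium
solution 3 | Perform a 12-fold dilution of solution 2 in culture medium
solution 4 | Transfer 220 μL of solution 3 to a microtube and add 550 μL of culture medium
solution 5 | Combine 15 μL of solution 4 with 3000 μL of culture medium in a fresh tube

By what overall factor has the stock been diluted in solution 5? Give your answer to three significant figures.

Step 1: 60 μL brought to 0.15 mL → factor 150/60 = 2.5
Step 2: 40 μL brought to 200 μL → factor 200/40 = 5
Step 3: 12-fold → factor 12
Step 4: 220 μL + 550 μL = 770 μL total → factor 770/220 = 3.5
Step 5: 15 μL + 3000 μL = 3015 μL total → factor 3015/15 = 201
Overall dilution factor = 2.5 × 5 × 12 × 3.5 × 201 = 1.0552 × 10^5

1.06 × 10^5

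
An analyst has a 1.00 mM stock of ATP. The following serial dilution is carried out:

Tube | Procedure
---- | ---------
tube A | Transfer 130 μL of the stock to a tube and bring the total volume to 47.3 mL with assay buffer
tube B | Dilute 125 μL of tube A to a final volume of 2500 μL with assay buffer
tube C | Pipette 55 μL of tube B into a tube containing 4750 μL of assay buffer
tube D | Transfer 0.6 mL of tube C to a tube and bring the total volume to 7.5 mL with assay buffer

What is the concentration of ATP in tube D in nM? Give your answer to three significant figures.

0.126 nM

Step 1: 130 μL brought to 47.3 mL → factor 47300/130 = 363.85
Step 2: 125 μL brought to 2500 μL → factor 2500/125 = 20
Step 3: 55 μL + 4750 μL = 4805 μL total → factor 4805/55 = 87.364
Step 4: 0.6 mL brought to 7.5 mL → factor 7.5/0.6 = 12.5
Overall dilution factor = 363.85 × 20 × 87.364 × 12.5 = 7.9467 × 10^6
Final = 1.00 mM / 7.9467 × 10^6 = 1.258 × 10^-7 mM = 0.126 nM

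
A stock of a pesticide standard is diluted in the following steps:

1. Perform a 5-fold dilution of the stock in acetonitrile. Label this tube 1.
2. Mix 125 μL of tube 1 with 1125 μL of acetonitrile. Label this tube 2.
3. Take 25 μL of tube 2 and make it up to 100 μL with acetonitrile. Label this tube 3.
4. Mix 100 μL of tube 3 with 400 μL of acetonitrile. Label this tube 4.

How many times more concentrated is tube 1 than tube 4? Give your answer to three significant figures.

200

Step 1: 5-fold → factor 5
Step 2: 125 μL + 1125 μL = 1250 μL total → factor 1250/125 = 10
Step 3: 25 μL brought to 100 μL → factor 100/25 = 4
Step 4: 100 μL + 400 μL = 500 μL total → factor 500/100 = 5
Dilution factor to tube 1 = 5; to tube 4 = 1000
[tube 1]/[tube 4] = (factor to tube 4)/(factor to tube 1) = 1000/5 = 200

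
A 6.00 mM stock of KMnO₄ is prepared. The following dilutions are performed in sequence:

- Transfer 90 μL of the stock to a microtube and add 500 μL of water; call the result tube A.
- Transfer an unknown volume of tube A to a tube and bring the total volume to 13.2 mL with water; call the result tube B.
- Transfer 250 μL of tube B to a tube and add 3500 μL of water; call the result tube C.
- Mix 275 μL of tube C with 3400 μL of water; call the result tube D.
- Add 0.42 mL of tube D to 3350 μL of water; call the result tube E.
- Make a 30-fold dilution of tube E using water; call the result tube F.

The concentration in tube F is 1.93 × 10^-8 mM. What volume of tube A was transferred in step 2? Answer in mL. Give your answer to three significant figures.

Step 1: 90 μL + 500 μL = 590 μL total → factor 590/90 = 6.5556
Step 2: v brought to 13.2 mL → factor = 13.2 mL/v
Step 3: 250 μL + 3500 μL = 3750 μL total → factor 3750/250 = 15
Step 4: 275 μL + 3400 μL = 3675 μL total → factor 3675/275 = 13.364
Step 5: 0.42 mL + 3350 μL = 3.77 mL total → factor 3.77/0.42 = 8.9762
Step 6: 30-fold → factor 30
Product of known-step factors = 3.5387 × 10^5
Overall factor = 6.00 mM / (1.93 × 10^-8 mM) = 3.1088 × 10^8
Step-2 factor = 3.1088 × 10^8 / 3.5387 × 10^5 = 878.53
v = 13.2 mL / 878.53 = 0.0150 mL

0.0150 mL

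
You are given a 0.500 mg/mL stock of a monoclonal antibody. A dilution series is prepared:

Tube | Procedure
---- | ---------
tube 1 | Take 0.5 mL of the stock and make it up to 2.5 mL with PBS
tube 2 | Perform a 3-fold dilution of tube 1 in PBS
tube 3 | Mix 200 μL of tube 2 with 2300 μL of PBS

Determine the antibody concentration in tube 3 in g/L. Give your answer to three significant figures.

0.00267 g/L

Step 1: 0.5 mL brought to 2.5 mL → factor 2.5/0.5 = 5
Step 2: 3-fold → factor 3
Step 3: 200 μL + 2300 μL = 2500 μL total → factor 2500/200 = 12.5
Overall dilution factor = 5 × 3 × 12.5 = 187.5
Final = 0.500 mg/mL / 187.5 = 0.002667 mg/mL = 0.00267 g/L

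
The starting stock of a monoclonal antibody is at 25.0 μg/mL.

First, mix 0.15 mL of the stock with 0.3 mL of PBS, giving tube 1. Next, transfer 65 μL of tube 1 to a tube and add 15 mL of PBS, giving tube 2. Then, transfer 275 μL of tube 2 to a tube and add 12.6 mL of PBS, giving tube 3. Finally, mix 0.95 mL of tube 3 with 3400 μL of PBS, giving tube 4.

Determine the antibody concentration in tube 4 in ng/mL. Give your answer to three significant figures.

0.168 ng/mL

Step 1: 0.15 mL + 0.3 mL = 0.45 mL total → factor 0.45/0.15 = 3
Step 2: 65 μL + 15 mL = 15065 μL total → factor 15065/65 = 231.77
Step 3: 275 μL + 12.6 mL = 12875 μL total → factor 12875/275 = 46.818
Step 4: 0.95 mL + 3400 μL = 4.35 mL total → factor 4.35/0.95 = 4.5789
Overall dilution factor = 3 × 231.77 × 46.818 × 4.5789 = 1.4906 × 10^5
Final = 25.0 μg/mL / 1.4906 × 10^5 = 0.0001677 μg/mL = 0.168 ng/mL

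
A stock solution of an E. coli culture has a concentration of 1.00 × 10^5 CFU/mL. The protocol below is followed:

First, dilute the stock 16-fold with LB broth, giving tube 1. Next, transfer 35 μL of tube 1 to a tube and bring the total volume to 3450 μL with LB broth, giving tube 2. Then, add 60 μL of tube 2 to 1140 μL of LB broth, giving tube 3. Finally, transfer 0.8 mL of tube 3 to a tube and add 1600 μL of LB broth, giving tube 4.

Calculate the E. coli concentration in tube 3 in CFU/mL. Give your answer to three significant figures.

3.17 CFU/mL

Step 1: 16-fold → factor 16
Step 2: 35 μL brought to 3450 μL → factor 3450/35 = 98.571
Step 3: 60 μL + 1140 μL = 1200 μL total → factor 1200/60 = 20
Dilution factor through tube 3 = 16 × 98.571 × 20 = 31543
[tube 3] = 1.00 × 10^5 CFU/mL / 31543 = 3.17 CFU/mL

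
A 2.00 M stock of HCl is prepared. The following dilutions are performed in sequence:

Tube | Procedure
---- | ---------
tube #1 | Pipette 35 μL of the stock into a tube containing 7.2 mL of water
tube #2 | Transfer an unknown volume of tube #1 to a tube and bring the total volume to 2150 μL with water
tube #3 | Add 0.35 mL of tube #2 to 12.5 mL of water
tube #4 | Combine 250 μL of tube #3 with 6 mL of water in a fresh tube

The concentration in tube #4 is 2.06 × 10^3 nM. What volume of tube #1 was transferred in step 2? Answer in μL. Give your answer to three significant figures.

Step 1: 35 μL + 7.2 mL = 7235 μL total → factor 7235/35 = 206.71
Step 2: v brought to 2150 μL → factor = 2150 μL/v
Step 3: 0.35 mL + 12.5 mL = 12.85 mL total → factor 12.85/0.35 = 36.714
Step 4: 250 μL + 6 mL = 6250 μL total → factor 6250/250 = 25
Product of known-step factors = 1.8973 × 10^5
Overall factor = 2.00 M / (2.06 × 10^3 nM) = 9.7087 × 10^5
Step-2 factor = 9.7087 × 10^5 / 1.8973 × 10^5 = 5.117
v = 2150 μL / 5.117 = 420 μL

420 μL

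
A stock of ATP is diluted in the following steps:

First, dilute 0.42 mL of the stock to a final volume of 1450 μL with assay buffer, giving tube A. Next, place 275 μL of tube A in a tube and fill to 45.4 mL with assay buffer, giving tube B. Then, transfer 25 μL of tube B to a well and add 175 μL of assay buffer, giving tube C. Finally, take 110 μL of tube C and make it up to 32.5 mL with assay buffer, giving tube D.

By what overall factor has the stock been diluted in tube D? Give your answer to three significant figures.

Step 1: 0.42 mL brought to 1450 μL → factor 1.45/0.42 = 3.4524
Step 2: 275 μL brought to 45.4 mL → factor 45400/275 = 165.09
Step 3: 25 μL + 175 μL = 200 μL total → factor 200/25 = 8
Step 4: 110 μL brought to 32.5 mL → factor 32500/110 = 295.45
Overall dilution factor = 3.4524 × 165.09 × 8 × 295.45 = 1.3472 × 10^6

1.35 × 10^6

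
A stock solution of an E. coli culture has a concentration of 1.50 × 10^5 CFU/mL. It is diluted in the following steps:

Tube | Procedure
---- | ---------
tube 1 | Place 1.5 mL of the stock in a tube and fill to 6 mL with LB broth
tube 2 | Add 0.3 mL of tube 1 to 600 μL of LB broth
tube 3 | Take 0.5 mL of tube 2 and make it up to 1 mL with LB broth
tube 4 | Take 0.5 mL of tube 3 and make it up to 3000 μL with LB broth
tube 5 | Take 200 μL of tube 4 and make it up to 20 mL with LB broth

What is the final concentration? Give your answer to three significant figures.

Step 1: 1.5 mL brought to 6 mL → factor 6/1.5 = 4
Step 2: 0.3 mL + 600 μL = 0.9 mL total → factor 0.9/0.3 = 3
Step 3: 0.5 mL brought to 1 mL → factor 1/0.5 = 2
Step 4: 0.5 mL brought to 3000 μL → factor 3/0.5 = 6
Step 5: 200 μL brought to 20 mL → factor 20000/200 = 100
Overall dilution factor = 4 × 3 × 2 × 6 × 100 = 14400
Final = 1.50 × 10^5 CFU/mL / 14400 = 10.4 CFU/mL

10.4 CFU/mL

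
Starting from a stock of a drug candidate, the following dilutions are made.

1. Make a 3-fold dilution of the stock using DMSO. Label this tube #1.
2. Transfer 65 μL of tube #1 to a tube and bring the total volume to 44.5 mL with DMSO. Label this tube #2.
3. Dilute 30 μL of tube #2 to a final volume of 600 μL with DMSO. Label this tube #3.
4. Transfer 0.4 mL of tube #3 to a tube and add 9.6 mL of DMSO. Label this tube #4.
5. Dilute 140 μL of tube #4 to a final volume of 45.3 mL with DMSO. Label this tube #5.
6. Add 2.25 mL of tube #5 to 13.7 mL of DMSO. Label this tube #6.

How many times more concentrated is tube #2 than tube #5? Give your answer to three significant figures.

1.62 × 10^5

Step 1: 3-fold → factor 3
Step 2: 65 μL brought to 44.5 mL → factor 44500/65 = 684.62
Step 3: 30 μL brought to 600 μL → factor 600/30 = 20
Step 4: 0.4 mL + 9.6 mL = 10 mL total → factor 10/0.4 = 25
Step 5: 140 μL brought to 45.3 mL → factor 45300/140 = 323.57
Dilution factor to tube #2 = 2053.8; to tube #5 = 3.3228 × 10^8
[tube #2]/[tube #5] = (factor to tube #5)/(factor to tube #2) = 3.3228 × 10^8/2053.8 = 1.62 × 10^5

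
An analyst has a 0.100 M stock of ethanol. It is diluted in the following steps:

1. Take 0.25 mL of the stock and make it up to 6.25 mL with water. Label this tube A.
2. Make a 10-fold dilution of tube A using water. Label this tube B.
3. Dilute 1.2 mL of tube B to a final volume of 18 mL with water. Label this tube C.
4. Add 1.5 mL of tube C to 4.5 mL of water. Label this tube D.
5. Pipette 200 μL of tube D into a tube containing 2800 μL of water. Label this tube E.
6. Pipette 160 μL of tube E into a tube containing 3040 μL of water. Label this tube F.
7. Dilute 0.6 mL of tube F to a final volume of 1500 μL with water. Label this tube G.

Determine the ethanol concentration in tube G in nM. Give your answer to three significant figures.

8.89 nM

Step 1: 0.25 mL brought to 6.25 mL → factor 6.25/0.25 = 25
Step 2: 10-fold → factor 10
Step 3: 1.2 mL brought to 18 mL → factor 18/1.2 = 15
Step 4: 1.5 mL + 4.5 mL = 6 mL total → factor 6/1.5 = 4
Step 5: 200 μL + 2800 μL = 3000 μL total → factor 3000/200 = 15
Step 6: 160 μL + 3040 μL = 3200 μL total → factor 3200/160 = 20
Step 7: 0.6 mL brought to 1500 μL → factor 1.5/0.6 = 2.5
Overall dilution factor = 25 × 10 × 15 × 4 × 15 × 20 × 2.5 = 1.125 × 10^7
Final = 0.100 M / 1.125 × 10^7 = 8.889 × 10^-9 M = 8.89 nM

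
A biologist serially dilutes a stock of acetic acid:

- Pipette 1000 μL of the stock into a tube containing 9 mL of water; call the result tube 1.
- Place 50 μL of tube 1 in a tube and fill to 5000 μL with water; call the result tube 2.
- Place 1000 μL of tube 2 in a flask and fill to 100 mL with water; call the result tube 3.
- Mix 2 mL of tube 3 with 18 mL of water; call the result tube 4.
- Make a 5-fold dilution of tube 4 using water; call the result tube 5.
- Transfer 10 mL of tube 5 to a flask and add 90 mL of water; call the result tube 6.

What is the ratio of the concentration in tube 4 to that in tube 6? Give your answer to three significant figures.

Step 1: 1000 μL + 9 mL = 10000 μL total → factor 10000/1000 = 10
Step 2: 50 μL brought to 5000 μL → factor 5000/50 = 100
Step 3: 1000 μL brought to 100 mL → factor 1 × 10^5/1000 = 100
Step 4: 2 mL + 18 mL = 20 mL total → factor 20/2 = 10
Step 5: 5-fold → factor 5
Step 6: 10 mL + 90 mL = 100 mL total → factor 100/10 = 10
Dilution factor to tube 4 = 1 × 10^6; to tube 6 = 5 × 10^7
[tube 4]/[tube 6] = (factor to tube 6)/(factor to tube 4) = 5 × 10^7/1 × 10^6 = 50.0

50.0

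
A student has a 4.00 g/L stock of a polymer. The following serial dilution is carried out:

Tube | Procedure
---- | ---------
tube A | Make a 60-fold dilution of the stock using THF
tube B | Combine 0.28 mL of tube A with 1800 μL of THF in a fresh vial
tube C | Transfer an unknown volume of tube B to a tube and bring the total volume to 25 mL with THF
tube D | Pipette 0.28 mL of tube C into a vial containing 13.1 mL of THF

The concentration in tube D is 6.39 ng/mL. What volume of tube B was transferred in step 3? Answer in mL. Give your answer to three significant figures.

Step 1: 60-fold → factor 60
Step 2: 0.28 mL + 1800 μL = 2.08 mL total → factor 2.08/0.28 = 7.4286
Step 3: v brought to 25 mL → factor = 25 mL/v
Step 4: 0.28 mL + 13.1 mL = 13.38 mL total → factor 13.38/0.28 = 47.786
Product of known-step factors = 21299
Overall factor = 4.00 g/L / (6.39 ng/mL) = 6.2598 × 10^5
Step-3 factor = 6.2598 × 10^5 / 21299 = 29.39
v = 25 mL / 29.39 = 0.851 mL

0.851 mL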